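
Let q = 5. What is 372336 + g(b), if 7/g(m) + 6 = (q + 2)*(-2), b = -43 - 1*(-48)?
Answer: 7446713/20 ≈ 3.7234e+5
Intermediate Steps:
b = 5 (b = -43 + 48 = 5)
g(m) = -7/20 (g(m) = 7/(-6 + (5 + 2)*(-2)) = 7/(-6 + 7*(-2)) = 7/(-6 - 14) = 7/(-20) = 7*(-1/20) = -7/20)
372336 + g(b) = 372336 - 7/20 = 7446713/20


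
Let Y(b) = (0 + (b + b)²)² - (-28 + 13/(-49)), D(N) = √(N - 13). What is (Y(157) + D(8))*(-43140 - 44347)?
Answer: -41673329323704903/49 - 87487*I*√5 ≈ -8.5048e+14 - 1.9563e+5*I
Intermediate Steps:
D(N) = √(-13 + N)
Y(b) = 1385/49 + 16*b⁴ (Y(b) = (0 + (2*b)²)² - (-28 + 13*(-1/49)) = (0 + 4*b²)² - (-28 - 13/49) = (4*b²)² - 1*(-1385/49) = 16*b⁴ + 1385/49 = 1385/49 + 16*b⁴)
(Y(157) + D(8))*(-43140 - 44347) = ((1385/49 + 16*157⁴) + √(-13 + 8))*(-43140 - 44347) = ((1385/49 + 16*607573201) + √(-5))*(-87487) = ((1385/49 + 9721171216) + I*√5)*(-87487) = (476337390969/49 + I*√5)*(-87487) = -41673329323704903/49 - 87487*I*√5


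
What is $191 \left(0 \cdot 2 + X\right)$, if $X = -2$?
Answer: $-382$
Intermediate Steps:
$191 \left(0 \cdot 2 + X\right) = 191 \left(0 \cdot 2 - 2\right) = 191 \left(0 - 2\right) = 191 \left(-2\right) = -382$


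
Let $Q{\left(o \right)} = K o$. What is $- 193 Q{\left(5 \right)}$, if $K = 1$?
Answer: $-965$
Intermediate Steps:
$Q{\left(o \right)} = o$ ($Q{\left(o \right)} = 1 o = o$)
$- 193 Q{\left(5 \right)} = \left(-193\right) 5 = -965$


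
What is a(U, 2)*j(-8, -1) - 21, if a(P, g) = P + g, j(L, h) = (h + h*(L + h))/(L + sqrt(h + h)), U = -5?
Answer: -199/11 + 4*I*sqrt(2)/11 ≈ -18.091 + 0.51426*I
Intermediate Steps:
j(L, h) = (h + h*(L + h))/(L + sqrt(2)*sqrt(h)) (j(L, h) = (h + h*(L + h))/(L + sqrt(2*h)) = (h + h*(L + h))/(L + sqrt(2)*sqrt(h)))
a(U, 2)*j(-8, -1) - 21 = (-5 + 2)*(-(1 - 8 - 1)/(-8 + sqrt(2)*sqrt(-1))) - 21 = -(-3)*(-8)/(-8 + sqrt(2)*I) - 21 = -(-3)*(-8)/(-8 + I*sqrt(2)) - 21 = -24/(-8 + I*sqrt(2)) - 21 = -21 - 24/(-8 + I*sqrt(2))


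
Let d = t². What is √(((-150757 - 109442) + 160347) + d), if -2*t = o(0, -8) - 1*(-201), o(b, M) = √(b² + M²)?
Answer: I*√355727/2 ≈ 298.21*I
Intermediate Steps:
o(b, M) = √(M² + b²)
t = -209/2 (t = -(√((-8)² + 0²) - 1*(-201))/2 = -(√(64 + 0) + 201)/2 = -(√64 + 201)/2 = -(8 + 201)/2 = -½*209 = -209/2 ≈ -104.50)
d = 43681/4 (d = (-209/2)² = 43681/4 ≈ 10920.)
√(((-150757 - 109442) + 160347) + d) = √(((-150757 - 109442) + 160347) + 43681/4) = √((-260199 + 160347) + 43681/4) = √(-99852 + 43681/4) = √(-355727/4) = I*√355727/2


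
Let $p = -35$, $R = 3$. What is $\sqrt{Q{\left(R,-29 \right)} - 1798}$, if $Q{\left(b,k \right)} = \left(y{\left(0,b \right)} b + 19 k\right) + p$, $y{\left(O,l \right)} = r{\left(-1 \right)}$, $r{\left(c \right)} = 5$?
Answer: $i \sqrt{2369} \approx 48.672 i$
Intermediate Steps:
$y{\left(O,l \right)} = 5$
$Q{\left(b,k \right)} = -35 + 5 b + 19 k$ ($Q{\left(b,k \right)} = \left(5 b + 19 k\right) - 35 = -35 + 5 b + 19 k$)
$\sqrt{Q{\left(R,-29 \right)} - 1798} = \sqrt{\left(-35 + 5 \cdot 3 + 19 \left(-29\right)\right) - 1798} = \sqrt{\left(-35 + 15 - 551\right) - 1798} = \sqrt{-571 - 1798} = \sqrt{-2369} = i \sqrt{2369}$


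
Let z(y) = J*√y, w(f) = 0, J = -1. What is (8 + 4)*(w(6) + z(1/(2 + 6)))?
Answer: -3*√2 ≈ -4.2426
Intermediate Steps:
z(y) = -√y
(8 + 4)*(w(6) + z(1/(2 + 6))) = (8 + 4)*(0 - √(1/(2 + 6))) = 12*(0 - √(1/8)) = 12*(0 - √(⅛)) = 12*(0 - √2/4) = 12*(-√2/4) = -3*√2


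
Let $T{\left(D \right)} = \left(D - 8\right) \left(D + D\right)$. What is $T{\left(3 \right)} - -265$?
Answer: $235$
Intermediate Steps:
$T{\left(D \right)} = 2 D \left(-8 + D\right)$ ($T{\left(D \right)} = \left(-8 + D\right) 2 D = 2 D \left(-8 + D\right)$)
$T{\left(3 \right)} - -265 = 2 \cdot 3 \left(-8 + 3\right) - -265 = 2 \cdot 3 \left(-5\right) + 265 = -30 + 265 = 235$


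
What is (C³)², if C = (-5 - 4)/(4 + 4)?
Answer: 531441/262144 ≈ 2.0273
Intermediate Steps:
C = -9/8 ≈ -1.1250
(C³)² = ((-9/8)³)² = (-729/512)² = 531441/262144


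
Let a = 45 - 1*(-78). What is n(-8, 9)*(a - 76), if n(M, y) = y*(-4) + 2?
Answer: -1598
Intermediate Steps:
a = 123 (a = 45 + 78 = 123)
n(M, y) = 2 - 4*y (n(M, y) = -4*y + 2 = 2 - 4*y)
n(-8, 9)*(a - 76) = (2 - 4*9)*(123 - 76) = (2 - 36)*47 = -34*47 = -1598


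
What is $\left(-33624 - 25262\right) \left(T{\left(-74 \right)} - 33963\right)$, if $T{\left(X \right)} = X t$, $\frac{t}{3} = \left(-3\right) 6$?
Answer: $1764636762$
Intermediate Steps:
$t = -54$ ($t = 3 \left(\left(-3\right) 6\right) = 3 \left(-18\right) = -54$)
$T{\left(X \right)} = - 54 X$ ($T{\left(X \right)} = X \left(-54\right) = - 54 X$)
$\left(-33624 - 25262\right) \left(T{\left(-74 \right)} - 33963\right) = \left(-33624 - 25262\right) \left(\left(-54\right) \left(-74\right) - 33963\right) = - 58886 \left(3996 - 33963\right) = \left(-58886\right) \left(-29967\right) = 1764636762$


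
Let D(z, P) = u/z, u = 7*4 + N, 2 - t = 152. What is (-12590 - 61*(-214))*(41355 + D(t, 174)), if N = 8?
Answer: 479715216/25 ≈ 1.9189e+7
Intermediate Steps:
t = -150 (t = 2 - 1*152 = 2 - 152 = -150)
u = 36 (u = 7*4 + 8 = 28 + 8 = 36)
D(z, P) = 36/z
(-12590 - 61*(-214))*(41355 + D(t, 174)) = (-12590 - 61*(-214))*(41355 + 36/(-150)) = (-12590 + 13054)*(41355 + 36*(-1/150)) = 464*(41355 - 6/25) = 464*(1033869/25) = 479715216/25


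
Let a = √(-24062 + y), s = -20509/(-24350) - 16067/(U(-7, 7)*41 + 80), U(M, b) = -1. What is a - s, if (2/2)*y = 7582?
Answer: 390431599/949650 + 4*I*√1030 ≈ 411.13 + 128.37*I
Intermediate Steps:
y = 7582
s = -390431599/949650 (s = -20509/(-24350) - 16067/(-1*41 + 80) = -20509*(-1/24350) - 16067/(-41 + 80) = 20509/24350 - 16067/39 = -390431599/949650 ≈ -411.13)
a = 4*I*√1030 (a = √(-24062 + 7582) = √(-16480) = 4*I*√1030 ≈ 128.37*I)
a - s = 4*I*√1030 - 1*(-390431599/949650) = 4*I*√1030 + 390431599/949650 = 390431599/949650 + 4*I*√1030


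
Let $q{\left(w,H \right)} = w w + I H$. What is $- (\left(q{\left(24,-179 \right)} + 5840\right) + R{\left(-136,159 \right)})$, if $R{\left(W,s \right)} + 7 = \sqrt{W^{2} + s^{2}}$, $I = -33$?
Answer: $-12316 - \sqrt{43777} \approx -12525.0$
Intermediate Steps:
$R{\left(W,s \right)} = -7 + \sqrt{W^{2} + s^{2}}$
$q{\left(w,H \right)} = w^{2} - 33 H$ ($q{\left(w,H \right)} = w w - 33 H = w^{2} - 33 H$)
$- (\left(q{\left(24,-179 \right)} + 5840\right) + R{\left(-136,159 \right)}) = - (\left(\left(24^{2} - -5907\right) + 5840\right) - \left(7 - \sqrt{\left(-136\right)^{2} + 159^{2}}\right)) = - (\left(\left(576 + 5907\right) + 5840\right) - \left(7 - \sqrt{18496 + 25281}\right)) = - (\left(6483 + 5840\right) - \left(7 - \sqrt{43777}\right)) = - (12323 - \left(7 - \sqrt{43777}\right)) = - (12316 + \sqrt{43777}) = -12316 - \sqrt{43777}$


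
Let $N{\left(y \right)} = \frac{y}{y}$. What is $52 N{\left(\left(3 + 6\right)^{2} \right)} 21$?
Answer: $1092$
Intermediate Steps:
$N{\left(y \right)} = 1$
$52 N{\left(\left(3 + 6\right)^{2} \right)} 21 = 52 \cdot 1 \cdot 21 = 52 \cdot 21 = 1092$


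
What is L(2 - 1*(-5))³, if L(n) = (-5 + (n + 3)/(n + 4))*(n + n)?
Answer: -250047000/1331 ≈ -1.8786e+5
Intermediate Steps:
L(n) = 2*n*(-5 + (3 + n)/(4 + n)) (L(n) = (-5 + (3 + n)/(4 + n))*(2*n) = 2*n*(-5 + (3 + n)/(4 + n)))
L(2 - 1*(-5))³ = (-2*(2 - 1*(-5))*(17 + 4*(2 - 1*(-5)))/(4 + (2 - 1*(-5))))³ = (-2*(2 + 5)*(17 + 4*(2 + 5))/(4 + (2 + 5)))³ = (-2*7*(17 + 4*7)/(4 + 7))³ = (-2*7*(17 + 28)/11)³ = (-2*7*1/11*45)³ = (-630/11)³ = -250047000/1331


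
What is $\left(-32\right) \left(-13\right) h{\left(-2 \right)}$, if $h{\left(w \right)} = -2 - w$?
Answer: $0$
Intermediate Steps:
$\left(-32\right) \left(-13\right) h{\left(-2 \right)} = \left(-32\right) \left(-13\right) \left(-2 - -2\right) = 416 \left(-2 + 2\right) = 416 \cdot 0 = 0$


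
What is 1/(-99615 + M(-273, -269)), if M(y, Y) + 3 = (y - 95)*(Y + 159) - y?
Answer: -1/58865 ≈ -1.6988e-5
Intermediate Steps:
M(y, Y) = -3 - y + (-95 + y)*(159 + Y) (M(y, Y) = -3 + ((y - 95)*(Y + 159) - y) = -3 + ((-95 + y)*(159 + Y) - y) = -3 + (-y + (-95 + y)*(159 + Y)) = -3 - y + (-95 + y)*(159 + Y))
1/(-99615 + M(-273, -269)) = 1/(-99615 + (-15108 - 95*(-269) + 158*(-273) - 269*(-273))) = 1/(-99615 + (-15108 + 25555 - 43134 + 73437)) = 1/(-99615 + 40750) = 1/(-58865) = -1/58865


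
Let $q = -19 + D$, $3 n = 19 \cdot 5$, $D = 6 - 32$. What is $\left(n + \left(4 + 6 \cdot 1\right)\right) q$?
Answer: $-1875$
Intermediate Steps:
$D = -26$
$n = \frac{95}{3}$ ($n = \frac{19 \cdot 5}{3} = \frac{1}{3} \cdot 95 = \frac{95}{3} \approx 31.667$)
$q = -45$ ($q = -19 - 26 = -45$)
$\left(n + \left(4 + 6 \cdot 1\right)\right) q = \left(\frac{95}{3} + \left(4 + 6 \cdot 1\right)\right) \left(-45\right) = \left(\frac{95}{3} + \left(4 + 6\right)\right) \left(-45\right) = \left(\frac{95}{3} + 10\right) \left(-45\right) = \frac{125}{3} \left(-45\right) = -1875$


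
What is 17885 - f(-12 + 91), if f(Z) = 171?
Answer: 17714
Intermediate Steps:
17885 - f(-12 + 91) = 17885 - 1*171 = 17885 - 171 = 17714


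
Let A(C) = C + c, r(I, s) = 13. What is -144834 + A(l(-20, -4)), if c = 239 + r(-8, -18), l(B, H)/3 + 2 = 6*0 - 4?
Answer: -144600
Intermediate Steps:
l(B, H) = -18 (l(B, H) = -6 + 3*(6*0 - 4) = -6 + 3*(0 - 4) = -6 + 3*(-4) = -6 - 12 = -18)
c = 252 (c = 239 + 13 = 252)
A(C) = 252 + C (A(C) = C + 252 = 252 + C)
-144834 + A(l(-20, -4)) = -144834 + (252 - 18) = -144834 + 234 = -144600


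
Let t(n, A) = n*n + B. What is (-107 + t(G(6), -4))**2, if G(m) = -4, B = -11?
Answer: 10404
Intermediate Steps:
t(n, A) = -11 + n**2 (t(n, A) = n*n - 11 = n**2 - 11 = -11 + n**2)
(-107 + t(G(6), -4))**2 = (-107 + (-11 + (-4)**2))**2 = (-107 + (-11 + 16))**2 = (-107 + 5)**2 = (-102)**2 = 10404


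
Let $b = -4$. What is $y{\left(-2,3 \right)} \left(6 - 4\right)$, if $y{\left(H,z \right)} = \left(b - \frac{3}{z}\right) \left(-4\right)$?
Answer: $40$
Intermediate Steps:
$y{\left(H,z \right)} = 16 + \frac{12}{z}$ ($y{\left(H,z \right)} = \left(-4 - \frac{3}{z}\right) \left(-4\right) = 16 + \frac{12}{z}$)
$y{\left(-2,3 \right)} \left(6 - 4\right) = \left(16 + \frac{12}{3}\right) \left(6 - 4\right) = \left(16 + 12 \cdot \frac{1}{3}\right) 2 = \left(16 + 4\right) 2 = 20 \cdot 2 = 40$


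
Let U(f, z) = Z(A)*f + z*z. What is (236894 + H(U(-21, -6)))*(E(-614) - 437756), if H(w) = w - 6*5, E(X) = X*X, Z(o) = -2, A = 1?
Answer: -14396595920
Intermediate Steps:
U(f, z) = z² - 2*f (U(f, z) = -2*f + z*z = -2*f + z² = z² - 2*f)
E(X) = X²
H(w) = -30 + w (H(w) = w - 30 = -30 + w)
(236894 + H(U(-21, -6)))*(E(-614) - 437756) = (236894 + (-30 + ((-6)² - 2*(-21))))*((-614)² - 437756) = (236894 + (-30 + (36 + 42)))*(376996 - 437756) = (236894 + (-30 + 78))*(-60760) = (236894 + 48)*(-60760) = 236942*(-60760) = -14396595920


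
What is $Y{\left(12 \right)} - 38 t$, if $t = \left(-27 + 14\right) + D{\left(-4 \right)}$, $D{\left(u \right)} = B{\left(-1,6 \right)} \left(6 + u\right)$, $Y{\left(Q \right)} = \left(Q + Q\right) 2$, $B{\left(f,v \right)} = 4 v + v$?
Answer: $-1738$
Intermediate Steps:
$B{\left(f,v \right)} = 5 v$
$Y{\left(Q \right)} = 4 Q$ ($Y{\left(Q \right)} = 2 Q 2 = 4 Q$)
$D{\left(u \right)} = 180 + 30 u$ ($D{\left(u \right)} = 5 \cdot 6 \left(6 + u\right) = 30 \left(6 + u\right) = 180 + 30 u$)
$t = 47$ ($t = \left(-27 + 14\right) + \left(180 + 30 \left(-4\right)\right) = -13 + \left(180 - 120\right) = -13 + 60 = 47$)
$Y{\left(12 \right)} - 38 t = 4 \cdot 12 - 1786 = 48 - 1786 = -1738$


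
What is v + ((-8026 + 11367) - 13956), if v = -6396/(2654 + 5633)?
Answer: -87972901/8287 ≈ -10616.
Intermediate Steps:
v = -6396/8287 ≈ -0.77181
v + ((-8026 + 11367) - 13956) = -6396/8287 + ((-8026 + 11367) - 13956) = -6396/8287 + (3341 - 13956) = -6396/8287 - 10615 = -87972901/8287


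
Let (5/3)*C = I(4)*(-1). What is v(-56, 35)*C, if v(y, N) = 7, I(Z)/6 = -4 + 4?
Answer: 0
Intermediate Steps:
I(Z) = 0 (I(Z) = 6*(-4 + 4) = 6*0 = 0)
C = 0 (C = 3*(0*(-1))/5 = (⅗)*0 = 0)
v(-56, 35)*C = 7*0 = 0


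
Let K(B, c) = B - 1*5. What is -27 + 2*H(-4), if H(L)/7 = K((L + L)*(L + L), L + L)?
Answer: 799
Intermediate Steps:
K(B, c) = -5 + B (K(B, c) = B - 5 = -5 + B)
H(L) = -35 + 28*L² (H(L) = 7*(-5 + (L + L)*(L + L)) = 7*(-5 + (2*L)*(2*L)) = 7*(-5 + 4*L²) = -35 + 28*L²)
-27 + 2*H(-4) = -27 + 2*(-35 + 28*(-4)²) = -27 + 2*(-35 + 28*16) = -27 + 2*(-35 + 448) = -27 + 2*413 = -27 + 826 = 799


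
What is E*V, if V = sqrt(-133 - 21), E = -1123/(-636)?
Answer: 1123*I*sqrt(154)/636 ≈ 21.912*I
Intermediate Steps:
E = 1123/636 (E = -1123*(-1/636) = 1123/636 ≈ 1.7657)
V = I*sqrt(154) (V = sqrt(-154) = I*sqrt(154) ≈ 12.41*I)
E*V = 1123*(I*sqrt(154))/636 = 1123*I*sqrt(154)/636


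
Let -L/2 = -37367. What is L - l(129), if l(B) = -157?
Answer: 74891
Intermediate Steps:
L = 74734 (L = -2*(-37367) = 74734)
L - l(129) = 74734 - 1*(-157) = 74734 + 157 = 74891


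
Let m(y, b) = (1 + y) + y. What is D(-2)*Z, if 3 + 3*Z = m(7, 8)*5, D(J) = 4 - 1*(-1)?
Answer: 120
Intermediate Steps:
m(y, b) = 1 + 2*y
D(J) = 5 (D(J) = 4 + 1 = 5)
Z = 24 (Z = -1 + ((1 + 2*7)*5)/3 = -1 + ((1 + 14)*5)/3 = -1 + (15*5)/3 = -1 + (⅓)*75 = -1 + 25 = 24)
D(-2)*Z = 5*24 = 120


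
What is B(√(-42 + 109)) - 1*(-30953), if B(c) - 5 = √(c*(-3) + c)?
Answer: 30958 + I*√2*67^(¼) ≈ 30958.0 + 4.0461*I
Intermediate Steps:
B(c) = 5 + √2*√(-c) (B(c) = 5 + √(c*(-3) + c) = 5 + √(-3*c + c) = 5 + √(-2*c) = 5 + √2*√(-c))
B(√(-42 + 109)) - 1*(-30953) = (5 + √2*√(-√(-42 + 109))) - 1*(-30953) = (5 + √2*√(-√67)) + 30953 = (5 + √2*(I*67^(¼))) + 30953 = (5 + I*√2*67^(¼)) + 30953 = 30958 + I*√2*67^(¼)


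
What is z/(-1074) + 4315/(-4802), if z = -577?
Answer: -465889/1289337 ≈ -0.36134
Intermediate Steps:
z/(-1074) + 4315/(-4802) = -577/(-1074) + 4315/(-4802) = -577*(-1/1074) + 4315*(-1/4802) = 577/1074 - 4315/4802 = -465889/1289337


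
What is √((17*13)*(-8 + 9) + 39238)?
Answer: √39459 ≈ 198.64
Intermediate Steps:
√((17*13)*(-8 + 9) + 39238) = √(221*1 + 39238) = √(221 + 39238) = √39459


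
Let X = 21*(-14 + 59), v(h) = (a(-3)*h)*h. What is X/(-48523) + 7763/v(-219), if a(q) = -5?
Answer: -603299774/11636058015 ≈ -0.051847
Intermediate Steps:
v(h) = -5*h**2 (v(h) = (-5*h)*h = -5*h**2)
X = 945 (X = 21*45 = 945)
X/(-48523) + 7763/v(-219) = 945/(-48523) + 7763/((-5*(-219)**2)) = 945*(-1/48523) + 7763/((-5*47961)) = -945/48523 + 7763/(-239805) = -945/48523 + 7763*(-1/239805) = -945/48523 - 7763/239805 = -603299774/11636058015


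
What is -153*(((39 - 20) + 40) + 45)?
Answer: -15912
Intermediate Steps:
-153*(((39 - 20) + 40) + 45) = -153*((19 + 40) + 45) = -153*(59 + 45) = -153*104 = -15912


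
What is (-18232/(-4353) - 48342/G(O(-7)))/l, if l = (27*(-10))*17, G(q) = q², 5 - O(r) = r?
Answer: 11544851/159842160 ≈ 0.072227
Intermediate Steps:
O(r) = 5 - r
l = -4590 (l = -270*17 = -4590)
(-18232/(-4353) - 48342/G(O(-7)))/l = (-18232/(-4353) - 48342/(5 - 1*(-7))²)/(-4590) = (-18232*(-1/4353) - 48342/(5 + 7)²)*(-1/4590) = (18232/4353 - 48342/(12²))*(-1/4590) = (18232/4353 - 48342/144)*(-1/4590) = (18232/4353 - 48342*1/144)*(-1/4590) = (18232/4353 - 8057/24)*(-1/4590) = -11544851/34824*(-1/4590) = 11544851/159842160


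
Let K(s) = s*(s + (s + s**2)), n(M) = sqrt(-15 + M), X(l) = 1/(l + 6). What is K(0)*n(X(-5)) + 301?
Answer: 301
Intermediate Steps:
X(l) = 1/(6 + l)
K(s) = s*(s**2 + 2*s)
K(0)*n(X(-5)) + 301 = (0**2*(2 + 0))*sqrt(-15 + 1/(6 - 5)) + 301 = (0*2)*sqrt(-15 + 1/1) + 301 = 0*sqrt(-15 + 1) + 301 = 0*sqrt(-14) + 301 = 0*(I*sqrt(14)) + 301 = 0 + 301 = 301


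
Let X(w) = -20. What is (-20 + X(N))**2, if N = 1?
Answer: 1600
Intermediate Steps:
(-20 + X(N))**2 = (-20 - 20)**2 = (-40)**2 = 1600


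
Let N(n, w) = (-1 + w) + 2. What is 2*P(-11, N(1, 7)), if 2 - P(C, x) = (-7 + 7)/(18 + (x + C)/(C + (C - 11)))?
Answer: 4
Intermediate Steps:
N(n, w) = 1 + w
P(C, x) = 2 (P(C, x) = 2 - (-7 + 7)/(18 + (x + C)/(C + (C - 11))) = 2 - 0/(18 + (C + x)/(C + (-11 + C))) = 2 - 0/(18 + (C + x)/(-11 + 2*C)) = 2 - 1*0 = 2 + 0 = 2)
2*P(-11, N(1, 7)) = 2*2 = 4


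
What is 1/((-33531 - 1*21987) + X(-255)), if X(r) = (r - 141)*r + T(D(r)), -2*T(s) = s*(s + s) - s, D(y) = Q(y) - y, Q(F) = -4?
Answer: -2/34827 ≈ -5.7427e-5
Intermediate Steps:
D(y) = -4 - y
T(s) = s/2 - s² (T(s) = -(s*(s + s) - s)/2 = -(s*(2*s) - s)/2 = -(2*s² - s)/2 = -(-s + 2*s²)/2 = s/2 - s²)
X(r) = r*(-141 + r) + (-4 - r)*(9/2 + r) (X(r) = (r - 141)*r + (-4 - r)*(½ - (-4 - r)) = (-141 + r)*r + (-4 - r)*(½ + (4 + r)) = r*(-141 + r) + (-4 - r)*(9/2 + r))
1/((-33531 - 1*21987) + X(-255)) = 1/((-33531 - 1*21987) + (-18 - 299/2*(-255))) = 1/((-33531 - 21987) + (-18 + 76245/2)) = 1/(-55518 + 76209/2) = 1/(-34827/2) = -2/34827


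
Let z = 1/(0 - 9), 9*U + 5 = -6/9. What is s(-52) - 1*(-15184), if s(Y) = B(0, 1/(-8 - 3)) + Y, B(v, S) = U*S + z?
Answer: 4494188/297 ≈ 15132.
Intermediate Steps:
U = -17/27 (U = -5/9 + (-6/9)/9 = -5/9 + (-6*⅑)/9 = -5/9 + (⅑)*(-⅔) = -5/9 - 2/27 = -17/27 ≈ -0.62963)
z = -⅑ (z = 1/(-9) = -⅑ ≈ -0.11111)
B(v, S) = -⅑ - 17*S/27 (B(v, S) = -17*S/27 - ⅑ = -⅑ - 17*S/27)
s(Y) = -16/297 + Y (s(Y) = (-⅑ - 17/(27*(-8 - 3))) + Y = (-⅑ - 17/27/(-11)) + Y = (-⅑ - 17/27*(-1/11)) + Y = (-⅑ + 17/297) + Y = -16/297 + Y)
s(-52) - 1*(-15184) = (-16/297 - 52) - 1*(-15184) = -15460/297 + 15184 = 4494188/297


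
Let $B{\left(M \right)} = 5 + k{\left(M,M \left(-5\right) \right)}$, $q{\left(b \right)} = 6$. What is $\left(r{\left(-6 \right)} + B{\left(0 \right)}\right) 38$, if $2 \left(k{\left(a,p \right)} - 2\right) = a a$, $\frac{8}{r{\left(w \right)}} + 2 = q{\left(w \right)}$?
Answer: $342$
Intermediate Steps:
$r{\left(w \right)} = 2$ ($r{\left(w \right)} = \frac{8}{-2 + 6} = \frac{8}{4} = 8 \cdot \frac{1}{4} = 2$)
$k{\left(a,p \right)} = 2 + \frac{a^{2}}{2}$ ($k{\left(a,p \right)} = 2 + \frac{a a}{2} = 2 + \frac{a^{2}}{2}$)
$B{\left(M \right)} = 7 + \frac{M^{2}}{2}$ ($B{\left(M \right)} = 5 + \left(2 + \frac{M^{2}}{2}\right) = 7 + \frac{M^{2}}{2}$)
$\left(r{\left(-6 \right)} + B{\left(0 \right)}\right) 38 = \left(2 + \left(7 + \frac{0^{2}}{2}\right)\right) 38 = \left(2 + \left(7 + \frac{1}{2} \cdot 0\right)\right) 38 = \left(2 + \left(7 + 0\right)\right) 38 = \left(2 + 7\right) 38 = 9 \cdot 38 = 342$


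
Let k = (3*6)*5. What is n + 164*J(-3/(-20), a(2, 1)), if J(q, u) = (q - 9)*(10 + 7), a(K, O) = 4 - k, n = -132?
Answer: -124029/5 ≈ -24806.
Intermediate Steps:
k = 90 (k = 18*5 = 90)
a(K, O) = -86 (a(K, O) = 4 - 1*90 = 4 - 90 = -86)
J(q, u) = -153 + 17*q (J(q, u) = (-9 + q)*17 = -153 + 17*q)
n + 164*J(-3/(-20), a(2, 1)) = -132 + 164*(-153 + 17*(-3/(-20))) = -132 + 164*(-153 + 17*(-3*(-1/20))) = -132 + 164*(-153 + 17*(3/20)) = -132 + 164*(-153 + 51/20) = -132 + 164*(-3009/20) = -132 - 123369/5 = -124029/5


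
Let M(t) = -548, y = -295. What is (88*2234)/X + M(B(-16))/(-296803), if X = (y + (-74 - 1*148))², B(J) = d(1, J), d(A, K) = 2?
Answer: 5317779068/7212016097 ≈ 0.73735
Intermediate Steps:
B(J) = 2
X = 267289 (X = (-295 + (-74 - 1*148))² = (-295 + (-74 - 148))² = (-295 - 222)² = (-517)² = 267289)
(88*2234)/X + M(B(-16))/(-296803) = (88*2234)/267289 - 548/(-296803) = 196592*(1/267289) - 548*(-1/296803) = 17872/24299 + 548/296803 = 5317779068/7212016097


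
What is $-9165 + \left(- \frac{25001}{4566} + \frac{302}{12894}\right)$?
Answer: $- \frac{89983538437}{9812334} \approx -9170.5$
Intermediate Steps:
$-9165 + \left(- \frac{25001}{4566} + \frac{302}{12894}\right) = -9165 + \left(\left(-25001\right) \frac{1}{4566} + 302 \cdot \frac{1}{12894}\right) = -9165 + \left(- \frac{25001}{4566} + \frac{151}{6447}\right) = -9165 - \frac{53497327}{9812334} = - \frac{89983538437}{9812334}$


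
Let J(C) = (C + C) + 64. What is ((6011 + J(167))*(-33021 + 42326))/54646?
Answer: 59635745/54646 ≈ 1091.3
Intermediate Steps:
J(C) = 64 + 2*C (J(C) = 2*C + 64 = 64 + 2*C)
((6011 + J(167))*(-33021 + 42326))/54646 = ((6011 + (64 + 2*167))*(-33021 + 42326))/54646 = ((6011 + (64 + 334))*9305)*(1/54646) = ((6011 + 398)*9305)*(1/54646) = (6409*9305)*(1/54646) = 59635745*(1/54646) = 59635745/54646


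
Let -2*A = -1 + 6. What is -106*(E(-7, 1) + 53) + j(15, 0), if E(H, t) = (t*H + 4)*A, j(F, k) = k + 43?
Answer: -6370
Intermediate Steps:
j(F, k) = 43 + k
A = -5/2 (A = -(-1 + 6)/2 = -½*5 = -5/2 ≈ -2.5000)
E(H, t) = -10 - 5*H*t/2 (E(H, t) = (t*H + 4)*(-5/2) = (H*t + 4)*(-5/2) = (4 + H*t)*(-5/2) = -10 - 5*H*t/2)
-106*(E(-7, 1) + 53) + j(15, 0) = -106*((-10 - 5/2*(-7)*1) + 53) + (43 + 0) = -106*((-10 + 35/2) + 53) + 43 = -106*(15/2 + 53) + 43 = -106*121/2 + 43 = -6413 + 43 = -6370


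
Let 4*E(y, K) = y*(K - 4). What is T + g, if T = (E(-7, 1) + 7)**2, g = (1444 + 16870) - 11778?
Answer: 106977/16 ≈ 6686.1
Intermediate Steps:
E(y, K) = y*(-4 + K)/4 (E(y, K) = (y*(K - 4))/4 = (y*(-4 + K))/4 = y*(-4 + K)/4)
g = 6536 (g = 18314 - 11778 = 6536)
T = 2401/16 (T = ((1/4)*(-7)*(-4 + 1) + 7)**2 = ((1/4)*(-7)*(-3) + 7)**2 = (21/4 + 7)**2 = (49/4)**2 = 2401/16 ≈ 150.06)
T + g = 2401/16 + 6536 = 106977/16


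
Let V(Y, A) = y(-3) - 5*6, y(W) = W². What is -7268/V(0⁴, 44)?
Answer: 7268/21 ≈ 346.10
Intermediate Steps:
V(Y, A) = -21 (V(Y, A) = (-3)² - 5*6 = 9 - 30 = -21)
-7268/V(0⁴, 44) = -7268/(-21) = -7268*(-1/21) = 7268/21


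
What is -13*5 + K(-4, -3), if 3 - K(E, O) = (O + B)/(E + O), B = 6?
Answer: -431/7 ≈ -61.571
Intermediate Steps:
K(E, O) = 3 - (6 + O)/(E + O) (K(E, O) = 3 - (O + 6)/(E + O) = 3 - (6 + O)/(E + O))
-13*5 + K(-4, -3) = -13*5 + (-6 + 2*(-3) + 3*(-4))/(-4 - 3) = -65 + (-6 - 6 - 12)/(-7) = -65 - 1/7*(-24) = -65 + 24/7 = -431/7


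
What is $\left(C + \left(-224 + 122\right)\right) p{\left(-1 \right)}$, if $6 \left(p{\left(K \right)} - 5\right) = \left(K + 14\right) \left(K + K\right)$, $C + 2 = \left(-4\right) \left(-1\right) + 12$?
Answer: $- \frac{176}{3} \approx -58.667$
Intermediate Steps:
$C = 14$ ($C = -2 + \left(\left(-4\right) \left(-1\right) + 12\right) = -2 + \left(4 + 12\right) = -2 + 16 = 14$)
$p{\left(K \right)} = 5 + \frac{K \left(14 + K\right)}{3}$ ($p{\left(K \right)} = 5 + \frac{\left(K + 14\right) \left(K + K\right)}{6} = 5 + \frac{\left(14 + K\right) 2 K}{6} = 5 + \frac{2 K \left(14 + K\right)}{6} = 5 + \frac{K \left(14 + K\right)}{3}$)
$\left(C + \left(-224 + 122\right)\right) p{\left(-1 \right)} = \left(14 + \left(-224 + 122\right)\right) \left(5 + \frac{\left(-1\right)^{2}}{3} + \frac{14}{3} \left(-1\right)\right) = \left(14 - 102\right) \left(5 + \frac{1}{3} \cdot 1 - \frac{14}{3}\right) = - 88 \left(5 + \frac{1}{3} - \frac{14}{3}\right) = \left(-88\right) \frac{2}{3} = - \frac{176}{3}$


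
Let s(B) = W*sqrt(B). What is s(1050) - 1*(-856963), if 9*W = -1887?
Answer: 856963 - 3145*sqrt(42)/3 ≈ 8.5017e+5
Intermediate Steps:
W = -629/3 (W = (1/9)*(-1887) = -629/3 ≈ -209.67)
s(B) = -629*sqrt(B)/3
s(1050) - 1*(-856963) = -3145*sqrt(42)/3 - 1*(-856963) = -3145*sqrt(42)/3 + 856963 = 856963 - 3145*sqrt(42)/3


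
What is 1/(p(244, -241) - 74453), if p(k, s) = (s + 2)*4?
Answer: -1/75409 ≈ -1.3261e-5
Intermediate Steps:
p(k, s) = 8 + 4*s (p(k, s) = (2 + s)*4 = 8 + 4*s)
1/(p(244, -241) - 74453) = 1/((8 + 4*(-241)) - 74453) = 1/((8 - 964) - 74453) = 1/(-956 - 74453) = 1/(-75409) = -1/75409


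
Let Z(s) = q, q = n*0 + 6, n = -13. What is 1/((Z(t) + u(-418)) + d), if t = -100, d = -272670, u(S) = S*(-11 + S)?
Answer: -1/93342 ≈ -1.0713e-5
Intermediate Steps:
q = 6 (q = -13*0 + 6 = 0 + 6 = 6)
Z(s) = 6
1/((Z(t) + u(-418)) + d) = 1/((6 - 418*(-11 - 418)) - 272670) = 1/((6 - 418*(-429)) - 272670) = 1/((6 + 179322) - 272670) = 1/(179328 - 272670) = 1/(-93342) = -1/93342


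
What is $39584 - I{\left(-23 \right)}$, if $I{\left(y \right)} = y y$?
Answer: $39055$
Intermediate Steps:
$I{\left(y \right)} = y^{2}$
$39584 - I{\left(-23 \right)} = 39584 - \left(-23\right)^{2} = 39584 - 529 = 39055$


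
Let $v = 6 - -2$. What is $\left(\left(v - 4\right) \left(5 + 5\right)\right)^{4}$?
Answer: $2560000$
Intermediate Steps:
$v = 8$ ($v = 6 + 2 = 8$)
$\left(\left(v - 4\right) \left(5 + 5\right)\right)^{4} = \left(\left(8 - 4\right) \left(5 + 5\right)\right)^{4} = \left(4 \cdot 10\right)^{4} = 40^{4} = 2560000$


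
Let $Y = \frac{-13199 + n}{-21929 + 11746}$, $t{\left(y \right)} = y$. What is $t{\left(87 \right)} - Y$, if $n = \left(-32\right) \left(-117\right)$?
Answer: $\frac{876466}{10183} \approx 86.072$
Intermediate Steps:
$n = 3744$
$Y = \frac{9455}{10183}$ ($Y = \frac{-13199 + 3744}{-21929 + 11746} = - \frac{9455}{-10183} = \left(-9455\right) \left(- \frac{1}{10183}\right) = \frac{9455}{10183} \approx 0.92851$)
$t{\left(87 \right)} - Y = 87 - \frac{9455}{10183} = \frac{876466}{10183}$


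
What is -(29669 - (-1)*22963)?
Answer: -52632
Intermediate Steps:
-(29669 - (-1)*22963) = -(29669 - 1*(-22963)) = -(29669 + 22963) = -1*52632 = -52632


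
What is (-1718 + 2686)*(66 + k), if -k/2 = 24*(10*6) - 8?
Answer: -2708464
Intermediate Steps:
k = -2864 (k = -2*(24*(10*6) - 8) = -2*(24*60 - 8) = -2*(1440 - 8) = -2*1432 = -2864)
(-1718 + 2686)*(66 + k) = (-1718 + 2686)*(66 - 2864) = 968*(-2798) = -2708464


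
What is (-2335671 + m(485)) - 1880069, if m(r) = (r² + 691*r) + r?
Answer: -3644895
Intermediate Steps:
m(r) = r² + 692*r
(-2335671 + m(485)) - 1880069 = (-2335671 + 485*(692 + 485)) - 1880069 = (-2335671 + 485*1177) - 1880069 = (-2335671 + 570845) - 1880069 = -1764826 - 1880069 = -3644895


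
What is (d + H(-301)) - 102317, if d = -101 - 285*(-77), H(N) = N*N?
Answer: 10128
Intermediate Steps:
H(N) = N²
d = 21844 (d = -101 + 21945 = 21844)
(d + H(-301)) - 102317 = (21844 + (-301)²) - 102317 = (21844 + 90601) - 102317 = 112445 - 102317 = 10128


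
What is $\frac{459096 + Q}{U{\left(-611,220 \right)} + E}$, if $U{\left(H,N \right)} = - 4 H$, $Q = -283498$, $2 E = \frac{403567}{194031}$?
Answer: $\frac{68142911076}{948827095} \approx 71.818$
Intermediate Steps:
$E = \frac{403567}{388062}$ ($E = \frac{403567 \cdot \frac{1}{194031}}{2} = \frac{1}{2} \cdot \frac{403567}{194031} = \frac{403567}{388062} \approx 1.04$)
$\frac{459096 + Q}{U{\left(-611,220 \right)} + E} = \frac{459096 - 283498}{\left(-4\right) \left(-611\right) + \frac{403567}{388062}} = \frac{175598}{2444 + \frac{403567}{388062}} = \frac{175598}{\frac{948827095}{388062}} = 175598 \cdot \frac{388062}{948827095} = \frac{68142911076}{948827095}$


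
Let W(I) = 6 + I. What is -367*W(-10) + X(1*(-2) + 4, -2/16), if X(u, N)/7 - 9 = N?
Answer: 12241/8 ≈ 1530.1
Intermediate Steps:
X(u, N) = 63 + 7*N
-367*W(-10) + X(1*(-2) + 4, -2/16) = -367*(6 - 10) + (63 + 7*(-2/16)) = -367*(-4) + (63 + 7*(-2*1/16)) = 1468 + (63 + 7*(-⅛)) = 1468 + (63 - 7/8) = 1468 + 497/8 = 12241/8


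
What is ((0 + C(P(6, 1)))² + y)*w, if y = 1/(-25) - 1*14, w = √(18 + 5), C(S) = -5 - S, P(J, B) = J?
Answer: 2674*√23/25 ≈ 512.96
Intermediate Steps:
w = √23 ≈ 4.7958
y = -351/25 (y = -1/25 - 14 = -351/25 ≈ -14.040)
((0 + C(P(6, 1)))² + y)*w = ((0 + (-5 - 1*6))² - 351/25)*√23 = ((0 + (-5 - 6))² - 351/25)*√23 = ((0 - 11)² - 351/25)*√23 = ((-11)² - 351/25)*√23 = (121 - 351/25)*√23 = 2674*√23/25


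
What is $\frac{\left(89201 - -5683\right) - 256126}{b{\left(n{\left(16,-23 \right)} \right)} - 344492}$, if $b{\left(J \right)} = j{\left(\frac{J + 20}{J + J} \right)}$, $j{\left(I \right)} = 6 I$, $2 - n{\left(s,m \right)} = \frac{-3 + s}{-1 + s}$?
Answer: $\frac{2741114}{5855413} \approx 0.46813$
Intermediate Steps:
$n{\left(s,m \right)} = 2 - \frac{-3 + s}{-1 + s}$
$b{\left(J \right)} = \frac{3 \left(20 + J\right)}{J}$ ($b{\left(J \right)} = 6 \frac{J + 20}{J + J} = 6 \frac{20 + J}{2 J} = \frac{3 \left(20 + J\right)}{J}$)
$\frac{\left(89201 - -5683\right) - 256126}{b{\left(n{\left(16,-23 \right)} \right)} - 344492} = \frac{\left(89201 - -5683\right) - 256126}{\left(3 + \frac{60}{\frac{1}{-1 + 16} \left(1 + 16\right)}\right) - 344492} = \frac{\left(89201 + 5683\right) - 256126}{\left(3 + \frac{60}{\frac{1}{15} \cdot 17}\right) - 344492} = \frac{94884 - 256126}{\left(3 + \frac{60}{\frac{1}{15} \cdot 17}\right) - 344492} = - \frac{161242}{\left(3 + \frac{60}{\frac{17}{15}}\right) - 344492} = - \frac{161242}{\left(3 + 60 \cdot \frac{15}{17}\right) - 344492} = - \frac{161242}{\left(3 + \frac{900}{17}\right) - 344492} = - \frac{161242}{\frac{951}{17} - 344492} = - \frac{161242}{- \frac{5855413}{17}} = \left(-161242\right) \left(- \frac{17}{5855413}\right) = \frac{2741114}{5855413}$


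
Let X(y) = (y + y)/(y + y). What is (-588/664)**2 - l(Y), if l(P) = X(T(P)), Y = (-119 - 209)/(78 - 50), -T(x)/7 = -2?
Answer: -5947/27556 ≈ -0.21582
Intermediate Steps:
T(x) = 14 (T(x) = -7*(-2) = 14)
X(y) = 1 (X(y) = (2*y)/((2*y)) = (2*y)*(1/(2*y)) = 1)
Y = -82/7 (Y = -328/28 = -328*1/28 = -82/7 ≈ -11.714)
l(P) = 1
(-588/664)**2 - l(Y) = (-588/664)**2 - 1*1 = (-588*1/664)**2 - 1 = (-147/166)**2 - 1 = 21609/27556 - 1 = -5947/27556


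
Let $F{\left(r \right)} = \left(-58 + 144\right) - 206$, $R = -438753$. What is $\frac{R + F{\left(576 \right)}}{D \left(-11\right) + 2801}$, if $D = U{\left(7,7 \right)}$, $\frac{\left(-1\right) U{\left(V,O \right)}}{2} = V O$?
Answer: $- \frac{146291}{1293} \approx -113.14$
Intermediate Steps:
$U{\left(V,O \right)} = - 2 O V$ ($U{\left(V,O \right)} = - 2 V O = - 2 O V$)
$F{\left(r \right)} = -120$ ($F{\left(r \right)} = 86 - 206 = -120$)
$D = -98$ ($D = \left(-2\right) 7 \cdot 7 = -98$)
$\frac{R + F{\left(576 \right)}}{D \left(-11\right) + 2801} = \frac{-438753 - 120}{\left(-98\right) \left(-11\right) + 2801} = - \frac{438873}{1078 + 2801} = - \frac{438873}{3879} = \left(-438873\right) \frac{1}{3879} = - \frac{146291}{1293}$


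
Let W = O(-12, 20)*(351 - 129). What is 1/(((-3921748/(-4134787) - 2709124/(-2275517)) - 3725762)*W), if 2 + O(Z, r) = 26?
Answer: -254291300267/5047898086449224999136 ≈ -5.0376e-11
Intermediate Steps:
O(Z, r) = 24 (O(Z, r) = -2 + 26 = 24)
W = 5328 (W = 24*(351 - 129) = 24*222 = 5328)
1/(((-3921748/(-4134787) - 2709124/(-2275517)) - 3725762)*W) = 1/((-3921748/(-4134787) - 2709124/(-2275517)) - 3725762*5328) = (1/5328)/((-3921748*(-1/4134787) - 2709124*(-1/2275517)) - 3725762) = (1/5328)/((3921748/4134787 + 2709124/2275517) - 3725762) = (1/5328)/(20125654940304/9408778109879 - 3725762) = (1/5328)/(-35054847822564062494/9408778109879) = -9408778109879/35054847822564062494*1/5328 = -254291300267/5047898086449224999136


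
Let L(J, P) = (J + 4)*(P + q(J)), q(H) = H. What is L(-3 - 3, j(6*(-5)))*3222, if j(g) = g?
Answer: 231984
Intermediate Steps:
L(J, P) = (4 + J)*(J + P) (L(J, P) = (J + 4)*(P + J) = (4 + J)*(J + P))
L(-3 - 3, j(6*(-5)))*3222 = ((-3 - 3)² + 4*(-3 - 3) + 4*(6*(-5)) + (-3 - 3)*(6*(-5)))*3222 = ((-6)² + 4*(-6) + 4*(-30) - 6*(-30))*3222 = (36 - 24 - 120 + 180)*3222 = 72*3222 = 231984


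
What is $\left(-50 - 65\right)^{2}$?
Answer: $13225$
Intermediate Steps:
$\left(-50 - 65\right)^{2} = \left(-115\right)^{2} = 13225$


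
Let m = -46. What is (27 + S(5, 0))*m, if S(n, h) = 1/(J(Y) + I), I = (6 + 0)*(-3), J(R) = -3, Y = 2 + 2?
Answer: -26036/21 ≈ -1239.8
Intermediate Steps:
Y = 4
I = -18 (I = 6*(-3) = -18)
S(n, h) = -1/21 (S(n, h) = 1/(-3 - 18) = 1/(-21) = -1/21)
(27 + S(5, 0))*m = (27 - 1/21)*(-46) = (566/21)*(-46) = -26036/21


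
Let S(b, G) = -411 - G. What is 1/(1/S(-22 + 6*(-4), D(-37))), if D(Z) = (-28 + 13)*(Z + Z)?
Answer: -1521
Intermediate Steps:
D(Z) = -30*Z
1/(1/S(-22 + 6*(-4), D(-37))) = 1/(1/(-411 - (-30)*(-37))) = 1/(1/(-411 - 1*1110)) = 1/(1/(-411 - 1110)) = 1/(1/(-1521)) = 1/(-1/1521) = -1521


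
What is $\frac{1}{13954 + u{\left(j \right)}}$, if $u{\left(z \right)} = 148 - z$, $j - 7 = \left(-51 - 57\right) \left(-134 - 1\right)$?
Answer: $- \frac{1}{485} \approx -0.0020619$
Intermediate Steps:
$j = 14587$ ($j = 7 + \left(-51 - 57\right) \left(-134 - 1\right) = 7 - -14580 = 7 + 14580 = 14587$)
$\frac{1}{13954 + u{\left(j \right)}} = \frac{1}{13954 + \left(148 - 14587\right)} = \frac{1}{13954 - 14439} = \frac{1}{-485} = - \frac{1}{485}$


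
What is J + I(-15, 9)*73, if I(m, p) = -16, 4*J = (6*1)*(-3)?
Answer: -2345/2 ≈ -1172.5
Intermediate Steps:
J = -9/2 (J = ((6*1)*(-3))/4 = (6*(-3))/4 = (1/4)*(-18) = -9/2 ≈ -4.5000)
J + I(-15, 9)*73 = -9/2 - 16*73 = -9/2 - 1168 = -2345/2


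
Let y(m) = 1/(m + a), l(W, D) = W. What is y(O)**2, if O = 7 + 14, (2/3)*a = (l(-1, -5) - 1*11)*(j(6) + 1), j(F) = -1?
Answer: 1/441 ≈ 0.0022676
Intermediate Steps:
a = 0 (a = 3*((-1 - 1*11)*(-1 + 1))/2 = 3*((-1 - 11)*0)/2 = 3*(-12*0)/2 = (3/2)*0 = 0)
O = 21
y(m) = 1/m (y(m) = 1/(m + 0) = 1/m)
y(O)**2 = (1/21)**2 = 1/441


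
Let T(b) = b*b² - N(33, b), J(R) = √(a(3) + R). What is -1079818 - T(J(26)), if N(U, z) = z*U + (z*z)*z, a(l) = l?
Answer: -1079818 + 33*√29 ≈ -1.0796e+6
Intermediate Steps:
J(R) = √(3 + R)
N(U, z) = z³ + U*z (N(U, z) = U*z + z²*z = U*z + z³ = z³ + U*z)
T(b) = b³ - b*(33 + b²) (T(b) = b*b² - b*(33 + b²) = b³ - b*(33 + b²))
-1079818 - T(J(26)) = -1079818 - (-33)*√(3 + 26) = -1079818 - (-33)*√29 = -1079818 + 33*√29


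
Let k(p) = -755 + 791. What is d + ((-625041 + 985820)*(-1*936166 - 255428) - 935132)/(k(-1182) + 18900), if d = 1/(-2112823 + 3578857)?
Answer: -52521037839726853/2313401652 ≈ -2.2703e+7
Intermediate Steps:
k(p) = 36
d = 1/1466034 ≈ 6.8211e-7
d + ((-625041 + 985820)*(-1*936166 - 255428) - 935132)/(k(-1182) + 18900) = 1/1466034 + ((-625041 + 985820)*(-1*936166 - 255428) - 935132)/(36 + 18900) = 1/1466034 + (360779*(-936166 - 255428) - 935132)/18936 = 1/1466034 + (360779*(-1191594) - 935132)*(1/18936) = 1/1466034 + (-429902091726 - 935132)*(1/18936) = 1/1466034 - 429903026858*1/18936 = 1/1466034 - 214951513429/9468 = -52521037839726853/2313401652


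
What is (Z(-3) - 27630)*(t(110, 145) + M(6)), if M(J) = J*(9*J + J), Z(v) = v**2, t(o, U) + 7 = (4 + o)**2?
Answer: -368712729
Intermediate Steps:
t(o, U) = -7 + (4 + o)**2
M(J) = 10*J**2 (M(J) = J*(10*J) = 10*J**2)
(Z(-3) - 27630)*(t(110, 145) + M(6)) = ((-3)**2 - 27630)*((-7 + (4 + 110)**2) + 10*6**2) = (9 - 27630)*((-7 + 114**2) + 10*36) = -27621*((-7 + 12996) + 360) = -27621*(12989 + 360) = -27621*13349 = -368712729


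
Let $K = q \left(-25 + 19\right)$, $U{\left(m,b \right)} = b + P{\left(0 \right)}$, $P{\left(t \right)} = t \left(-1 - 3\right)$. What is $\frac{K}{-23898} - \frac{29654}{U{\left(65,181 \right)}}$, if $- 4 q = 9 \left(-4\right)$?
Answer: $- \frac{118110253}{720923} \approx -163.83$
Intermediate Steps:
$P{\left(t \right)} = - 4 t$ ($P{\left(t \right)} = t \left(-4\right) = - 4 t$)
$U{\left(m,b \right)} = b$ ($U{\left(m,b \right)} = b - 0 = b + 0 = b$)
$q = 9$ ($q = - \frac{9 \left(-4\right)}{4} = \left(- \frac{1}{4}\right) \left(-36\right) = 9$)
$K = -54$ ($K = 9 \left(-25 + 19\right) = 9 \left(-6\right) = -54$)
$\frac{K}{-23898} - \frac{29654}{U{\left(65,181 \right)}} = - \frac{54}{-23898} - \frac{29654}{181} = \left(-54\right) \left(- \frac{1}{23898}\right) - \frac{29654}{181} = \frac{9}{3983} - \frac{29654}{181} = - \frac{118110253}{720923}$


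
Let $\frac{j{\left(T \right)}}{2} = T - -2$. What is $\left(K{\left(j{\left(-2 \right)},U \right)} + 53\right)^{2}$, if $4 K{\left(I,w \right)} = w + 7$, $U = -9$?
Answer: $\frac{11025}{4} \approx 2756.3$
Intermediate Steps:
$j{\left(T \right)} = 4 + 2 T$ ($j{\left(T \right)} = 2 \left(T - -2\right) = 2 \left(T + 2\right) = 2 \left(2 + T\right) = 4 + 2 T$)
$K{\left(I,w \right)} = \frac{7}{4} + \frac{w}{4}$ ($K{\left(I,w \right)} = \frac{w + 7}{4} = \frac{7 + w}{4} = \frac{7}{4} + \frac{w}{4}$)
$\left(K{\left(j{\left(-2 \right)},U \right)} + 53\right)^{2} = \left(\left(\frac{7}{4} + \frac{1}{4} \left(-9\right)\right) + 53\right)^{2} = \left(\left(\frac{7}{4} - \frac{9}{4}\right) + 53\right)^{2} = \left(- \frac{1}{2} + 53\right)^{2} = \left(\frac{105}{2}\right)^{2} = \frac{11025}{4}$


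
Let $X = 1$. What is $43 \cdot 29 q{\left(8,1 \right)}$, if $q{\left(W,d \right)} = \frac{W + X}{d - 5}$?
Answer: $- \frac{11223}{4} \approx -2805.8$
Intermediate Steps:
$q{\left(W,d \right)} = \frac{1 + W}{-5 + d}$ ($q{\left(W,d \right)} = \frac{W + 1}{d - 5} = \frac{1 + W}{-5 + d}$)
$43 \cdot 29 q{\left(8,1 \right)} = 43 \cdot 29 \frac{1 + 8}{-5 + 1} = 1247 \frac{1}{-4} \cdot 9 = 1247 \left(\left(- \frac{1}{4}\right) 9\right) = 1247 \left(- \frac{9}{4}\right) = - \frac{11223}{4}$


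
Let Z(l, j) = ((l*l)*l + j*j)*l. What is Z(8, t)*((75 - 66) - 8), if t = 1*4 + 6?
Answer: 4896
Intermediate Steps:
t = 10 (t = 4 + 6 = 10)
Z(l, j) = l*(j² + l³) (Z(l, j) = (l²*l + j²)*l = (l³ + j²)*l = (j² + l³)*l = l*(j² + l³))
Z(8, t)*((75 - 66) - 8) = (8*(10² + 8³))*((75 - 66) - 8) = (8*(100 + 512))*(9 - 8) = (8*612)*1 = 4896*1 = 4896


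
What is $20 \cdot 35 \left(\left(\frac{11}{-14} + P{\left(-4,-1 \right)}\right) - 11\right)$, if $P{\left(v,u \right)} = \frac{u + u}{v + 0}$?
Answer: $-7900$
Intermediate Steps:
$P{\left(v,u \right)} = \frac{2 u}{v}$
$20 \cdot 35 \left(\left(\frac{11}{-14} + P{\left(-4,-1 \right)}\right) - 11\right) = 20 \cdot 35 \left(\left(\frac{11}{-14} + 2 \left(-1\right) \frac{1}{-4}\right) - 11\right) = 700 \left(\left(11 \left(- \frac{1}{14}\right) + 2 \left(-1\right) \left(- \frac{1}{4}\right)\right) - 11\right) = 700 \left(\left(- \frac{11}{14} + \frac{1}{2}\right) - 11\right) = 700 \left(- \frac{2}{7} - 11\right) = 700 \left(- \frac{79}{7}\right) = -7900$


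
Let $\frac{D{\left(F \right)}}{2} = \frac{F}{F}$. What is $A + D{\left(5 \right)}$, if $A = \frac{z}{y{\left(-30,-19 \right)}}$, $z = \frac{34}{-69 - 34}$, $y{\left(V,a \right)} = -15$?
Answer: $\frac{3124}{1545} \approx 2.022$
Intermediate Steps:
$D{\left(F \right)} = 2$ ($D{\left(F \right)} = 2 \frac{F}{F} = 2 \cdot 1 = 2$)
$z = - \frac{34}{103}$ ($z = \frac{34}{-103} = 34 \left(- \frac{1}{103}\right) = - \frac{34}{103} \approx -0.3301$)
$A = \frac{34}{1545}$ ($A = - \frac{34}{103 \left(-15\right)} = \left(- \frac{34}{103}\right) \left(- \frac{1}{15}\right) = \frac{34}{1545} \approx 0.022006$)
$A + D{\left(5 \right)} = \frac{34}{1545} + 2 = \frac{3124}{1545}$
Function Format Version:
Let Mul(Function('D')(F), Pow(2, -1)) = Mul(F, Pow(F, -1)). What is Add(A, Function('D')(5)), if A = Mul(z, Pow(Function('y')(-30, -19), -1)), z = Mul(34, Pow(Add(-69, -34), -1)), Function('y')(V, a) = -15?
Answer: Rational(3124, 1545) ≈ 2.0220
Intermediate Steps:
Function('D')(F) = 2 (Function('D')(F) = Mul(2, Mul(F, Pow(F, -1))) = Mul(2, 1) = 2)
z = Rational(-34, 103) (z = Mul(34, Pow(-103, -1)) = Mul(34, Rational(-1, 103)) = Rational(-34, 103) ≈ -0.33010)
A = Rational(34, 1545) (A = Mul(Rational(-34, 103), Pow(-15, -1)) = Mul(Rational(-34, 103), Rational(-1, 15)) = Rational(34, 1545) ≈ 0.022006)
Add(A, Function('D')(5)) = Add(Rational(34, 1545), 2) = Rational(3124, 1545)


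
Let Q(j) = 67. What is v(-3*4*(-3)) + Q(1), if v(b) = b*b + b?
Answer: 1399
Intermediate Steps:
v(b) = b + b² (v(b) = b² + b = b + b²)
v(-3*4*(-3)) + Q(1) = (-3*4*(-3))*(1 - 3*4*(-3)) + 67 = (-12*(-3))*(1 - 12*(-3)) + 67 = 36*(1 + 36) + 67 = 36*37 + 67 = 1332 + 67 = 1399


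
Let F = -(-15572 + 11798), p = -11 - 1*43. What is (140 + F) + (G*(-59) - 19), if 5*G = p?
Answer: 22661/5 ≈ 4532.2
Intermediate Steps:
p = -54 (p = -11 - 43 = -54)
G = -54/5 (G = (1/5)*(-54) = -54/5 ≈ -10.800)
F = 3774 (F = -1*(-3774) = 3774)
(140 + F) + (G*(-59) - 19) = (140 + 3774) + (-54/5*(-59) - 19) = 3914 + (3186/5 - 19) = 3914 + 3091/5 = 22661/5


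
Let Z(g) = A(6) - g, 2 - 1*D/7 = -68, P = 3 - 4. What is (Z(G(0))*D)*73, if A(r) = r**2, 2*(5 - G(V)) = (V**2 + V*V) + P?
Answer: 1090985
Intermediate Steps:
P = -1
G(V) = 11/2 - V**2 (G(V) = 5 - ((V**2 + V*V) - 1)/2 = 5 - ((V**2 + V**2) - 1)/2 = 5 - (2*V**2 - 1)/2 = 5 - (-1 + 2*V**2)/2 = 5 + (1/2 - V**2) = 11/2 - V**2)
D = 490 (D = 14 - 7*(-68) = 14 + 476 = 490)
Z(g) = 36 - g (Z(g) = 6**2 - g = 36 - g)
(Z(G(0))*D)*73 = ((36 - (11/2 - 1*0**2))*490)*73 = ((36 - (11/2 - 1*0))*490)*73 = ((36 - (11/2 + 0))*490)*73 = ((36 - 1*11/2)*490)*73 = ((36 - 11/2)*490)*73 = ((61/2)*490)*73 = 14945*73 = 1090985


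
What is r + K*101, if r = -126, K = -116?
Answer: -11842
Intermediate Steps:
r + K*101 = -126 - 116*101 = -126 - 11716 = -11842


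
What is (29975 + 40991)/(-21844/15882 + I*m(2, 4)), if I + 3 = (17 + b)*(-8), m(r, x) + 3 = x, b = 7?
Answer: -563541006/1559417 ≈ -361.38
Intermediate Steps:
m(r, x) = -3 + x
I = -195 (I = -3 + (17 + 7)*(-8) = -3 + 24*(-8) = -3 - 192 = -195)
(29975 + 40991)/(-21844/15882 + I*m(2, 4)) = (29975 + 40991)/(-21844/15882 - 195*(-3 + 4)) = 70966/(-21844*1/15882 - 195*1) = 70966/(-10922/7941 - 195) = 70966/(-1559417/7941) = 70966*(-7941/1559417) = -563541006/1559417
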